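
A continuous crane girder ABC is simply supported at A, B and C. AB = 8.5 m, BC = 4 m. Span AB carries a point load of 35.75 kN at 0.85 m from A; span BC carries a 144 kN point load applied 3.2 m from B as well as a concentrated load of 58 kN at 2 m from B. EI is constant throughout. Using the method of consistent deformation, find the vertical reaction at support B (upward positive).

Release continuity at B by inserting a hinge; the redundant is the internal moment M_B. The primary structure is two simply-supported spans AB and BC.
End slopes at the hinge B, treating each span as simply supported:
  span AB: point load 35.75 at a = 0.85: Pab(L + a)/(6LEI) = 42.62/EI
  span BC: point load 144 at a = 3.2: Pab(L + b)/(6LEI) = 73.73/EI
  span BC: point load 58 at a = 2: Pab(L + b)/(6LEI) = 58/EI
  relative rotation θ_0 = (42.62 + 131.7)/EI = 174.3/EI
A unit hogging moment at B produces rotation L₁/(3EI) + L₂/(3EI) = 4.167/EI.
Slope continuity at B: θ_0 = M_B·4.167/EI, so M_B = 174.3/4.167 = 41.84 kN·m (hogging).
Span AB, ΣM about A with M_B applied at B: R_B^{AB}·8.5 = 30.39 + 41.84, so R_B^{AB} = 8.498 kN and R_A = 35.75 − 8.498 = 27.25 kN.
Span BC, ΣM about C: R_B^{BC}·4 = 231.2 + 41.84, so R_B^{BC} = 68.26 kN and R_C = 202 − 68.26 = 133.7 kN.
R_B = 8.498 + 68.26 = 76.76 kN.

R_B = 76.76 kN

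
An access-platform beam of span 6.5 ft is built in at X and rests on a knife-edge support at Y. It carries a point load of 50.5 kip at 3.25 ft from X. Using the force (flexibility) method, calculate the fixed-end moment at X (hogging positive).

M_X = 61.55 kip·ft

Release the roller at Y. Primary structure: cantilever fixed at X.
Deflection at Y on the released cantilever, summing each load's contribution:
  point load 50.5 at a = 3.25: Pa²(3L − a)/(6EI) = 1445/EI
Flexibility coefficient — unit upward force at Y: δ_{YY} = L³/(3EI) = 91.54/EI.
The prop prevents deflection at Y: R_Y = δ_0/δ_{YY} = 1445/91.54 = 15.78 kip.
Moment equilibrium about X: M_X = Σ(load moments about X) − R_Y·L = 164.1 − 15.78×6.5 = 61.55 kip·ft.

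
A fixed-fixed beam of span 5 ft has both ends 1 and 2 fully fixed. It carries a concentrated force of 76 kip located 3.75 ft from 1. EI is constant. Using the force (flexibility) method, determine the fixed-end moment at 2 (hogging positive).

M_2 = 53.44 kip·ft

Release both end moments; the primary structure is a simply-supported span 12 with redundants M_1 and M_2.
Simple-span end rotations at 1 and 2 under the given loads:
  at 1: point load 76 at a = 3.75: Pab(L + b)/(6LEI) = 74.22/EI
  at 2: point load 76 at a = 3.75: Pab(L + a)/(6LEI) = 103.9/EI
  θ_10 = 74.22/EI,  θ_20 = 103.9/EI
Flexibility coefficients: a unit moment at one end gives L/(3EI) there and L/(6EI) at the far end, so f₁₁ = f₂₂ = 1.667/EI and f₁₂ = f₂₁ = 0.8333/EI.
Compatibility — zero rotation at each built-in end:
  1.667 M_1 + 0.8333 M_2 = 74.22
  0.8333 M_1 + 1.667 M_2 = 103.9
Solving the pair gives M_1 = 17.81 kip·ft and M_2 = 53.44 kip·ft (hogging).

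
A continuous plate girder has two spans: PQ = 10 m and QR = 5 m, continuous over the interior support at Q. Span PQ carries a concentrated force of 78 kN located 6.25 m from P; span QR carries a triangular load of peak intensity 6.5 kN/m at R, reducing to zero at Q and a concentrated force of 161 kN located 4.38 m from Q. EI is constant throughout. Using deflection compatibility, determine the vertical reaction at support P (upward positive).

Take M_Q as the redundant. Released structure: two simple spans PQ and QR with a hinge at Q.
Rotations at Q on the released spans (each span's end-slope, ×1/EI):
  span PQ: point load 78 at a = 6.25: Pab(L + a)/(6LEI) = 495.1/EI
  span QR: triangular load, peak 6.5: 7w₀L³/(360EI) = 15.8/EI
  span QR: point load 161 at a = 4.38: Pab(L + b)/(6LEI) = 81.9/EI
  relative rotation θ_0 = (495.1 + 97.7)/EI = 592.8/EI
A unit hogging moment at Q produces rotation L₁/(3EI) + L₂/(3EI) = 5/EI.
Compatibility: M_Q·(L₁+L₂)/(3EI) = θ_0, giving M_Q = 118.6 kN·m (hogging).
Span PQ, ΣM about P with M_Q applied at Q: R_Q^{PQ}·10 = 487.5 + 118.6, so R_Q^{PQ} = 60.61 kN and R_P = 78 − 60.61 = 17.39 kN.

R_P = 17.39 kN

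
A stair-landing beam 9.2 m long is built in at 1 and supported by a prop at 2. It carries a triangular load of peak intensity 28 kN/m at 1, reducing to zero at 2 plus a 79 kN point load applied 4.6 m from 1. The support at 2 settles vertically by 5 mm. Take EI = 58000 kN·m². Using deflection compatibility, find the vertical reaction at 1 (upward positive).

R_1 = 158.5 kN

Choose R_2 as the redundant. The primary structure is the cantilever fixed at 1.
Primary-structure tip deflection at 2 by superposition:
  triangular load, peak 28 at the fixed end: w₀L⁴/(30EI) = 6686/EI
  point load 79 at a = 4.6: Pa²(3L − a)/(6EI) = 6408/EI
  δ_0 = 13094/EI
Flexibility coefficient — unit upward force at 2: δ_{22} = L³/(3EI) = 259.6/EI.
With EI = 58000 kN·m²: δ_0 = 0.22576 m and δ_{22} = 0.004475 m/kN.
Compatibility — the beam at 2 must follow the support down by 0.005 m: δ_0 − R_2·δ_{22} = 0.005, so R_2 = (0.22576 − 0.005)/0.004475 = 49.33 kN.
Vertical equilibrium: R_1 = ΣP − R_2 = 207.8 − 49.33 = 158.5 kN.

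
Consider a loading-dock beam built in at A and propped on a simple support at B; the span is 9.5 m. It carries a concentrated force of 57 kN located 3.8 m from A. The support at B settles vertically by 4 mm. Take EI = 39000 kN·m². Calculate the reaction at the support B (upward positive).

R_B = 11.31 kN

Remove the prop at B; the released (primary) structure is a cantilever built in at A.
Primary-structure tip deflection at B by superposition:
  point load 57 at a = 3.8: Pa²(3L − a)/(6EI) = 3388/EI
Flexibility coefficient — unit upward force at B: δ_{BB} = L³/(3EI) = 285.8/EI.
With EI = 39000 kN·m²: δ_0 = 0.086881 m and δ_{BB} = 0.007328 m/kN.
Compatibility — the beam at B must follow the support down by 0.004 m: δ_0 − R_B·δ_{BB} = 0.004, so R_B = (0.086881 − 0.004)/0.007328 = 11.31 kN.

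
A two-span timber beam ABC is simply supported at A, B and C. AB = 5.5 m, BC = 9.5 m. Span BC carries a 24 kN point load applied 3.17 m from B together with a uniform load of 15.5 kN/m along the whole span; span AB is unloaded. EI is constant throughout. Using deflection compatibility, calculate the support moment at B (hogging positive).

Release continuity at B by inserting a hinge; the redundant is the internal moment M_B. The primary structure is two simply-supported spans AB and BC.
End slopes at the hinge B, treating each span as simply supported:
  span BC: point load 24 at a = 3.17: Pab(L + b)/(6LEI) = 133.7/EI
  span BC: UDL 15.5: wL³/(24EI) = 553.7/EI
  relative rotation θ_0 = (0 + 687.5)/EI = 687.5/EI
A unit hogging moment at B produces rotation L₁/(3EI) + L₂/(3EI) = 5/EI.
Slope continuity at B: θ_0 = M_B·5/EI, so M_B = 687.5/5 = 137.5 kN·m (hogging).

M_B = 137.5 kN·m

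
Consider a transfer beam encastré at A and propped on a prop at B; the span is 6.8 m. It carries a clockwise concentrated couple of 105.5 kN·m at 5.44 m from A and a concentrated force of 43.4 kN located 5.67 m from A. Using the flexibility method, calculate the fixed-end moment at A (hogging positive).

Remove the prop at B; the released (primary) structure is a cantilever built in at A.
Primary-structure tip deflection at B by superposition:
  clockwise couple 105.5 at a = 5.44: M₀a(2L − a)/(2EI) = 2342/EI
  point load 43.4 at a = 5.67: Pa²(3L − a)/(6EI) = 3425/EI
  δ_0 = 5767/EI
Tip deflection under a unit load at B: L³/(3EI) = 104.8/EI.
The prop prevents deflection at B: R_B = δ_0/δ_{BB} = 5767/104.8 = 55.02 kN.
Moment equilibrium about A: M_A = Σ(load moments about A) − R_B·L = 351.6 − 55.02×6.8 = -22.58 kN·m.

M_A = -22.58 kN·m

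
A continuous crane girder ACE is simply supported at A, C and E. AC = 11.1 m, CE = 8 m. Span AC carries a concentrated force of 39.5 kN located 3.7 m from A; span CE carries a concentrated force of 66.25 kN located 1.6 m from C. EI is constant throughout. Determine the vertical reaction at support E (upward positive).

Insert a hinge at C; M_C is the redundant, and each span becomes simply supported.
Discontinuity in slope at C on the released structure — sum the simple-span end rotations:
  span AC: point load 39.5 at a = 3.7: Pab(L + a)/(6LEI) = 240.3/EI
  span CE: point load 66.25 at a = 1.6: Pab(L + b)/(6LEI) = 203.5/EI
  relative rotation θ_0 = (240.3 + 203.5)/EI = 443.9/EI
A unit hogging moment at C produces rotation L₁/(3EI) + L₂/(3EI) = 6.367/EI.
Compatibility: M_C·(L₁+L₂)/(3EI) = θ_0, giving M_C = 69.72 kN·m (hogging).
Span CE, ΣM about E: R_C^{CE}·8 = 424 + 69.72, so R_C^{CE} = 61.71 kN and R_E = 66.25 − 61.71 = 4.536 kN.

R_E = 4.536 kN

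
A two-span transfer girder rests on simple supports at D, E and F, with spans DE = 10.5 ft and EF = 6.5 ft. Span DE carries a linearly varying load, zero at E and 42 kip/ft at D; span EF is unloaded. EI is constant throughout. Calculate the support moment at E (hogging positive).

Release continuity at E by inserting a hinge; the redundant is the internal moment M_E. The primary structure is two simply-supported spans DE and EF.
End slopes at the hinge E, treating each span as simply supported:
  span DE: triangular load, peak 42: 7w₀L³/(360EI) = 945.4/EI
  relative rotation θ_0 = (945.4 + 0)/EI = 945.4/EI
A unit hogging moment at E produces rotation L₁/(3EI) + L₂/(3EI) = 5.667/EI.
Slope continuity at E: θ_0 = M_E·5.667/EI, so M_E = 945.4/5.667 = 166.8 kip·ft (hogging).

M_E = 166.8 kip·ft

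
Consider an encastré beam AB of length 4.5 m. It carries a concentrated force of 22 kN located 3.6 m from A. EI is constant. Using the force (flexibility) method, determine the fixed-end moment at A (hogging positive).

M_A = 3.168 kN·m

Take the two fixed-end moments M_A, M_B as redundants; the released structure is the simple span AB.
On the primary (simply-supported) span, the end slopes from the loading are:
  at A: point load 22 at a = 3.6: Pab(L + b)/(6LEI) = 14.26/EI
  at B: point load 22 at a = 3.6: Pab(L + a)/(6LEI) = 21.38/EI
  θ_A0 = 14.26/EI,  θ_B0 = 21.38/EI
Flexibility coefficients: a unit moment at one end gives L/(3EI) there and L/(6EI) at the far end, so f₁₁ = f₂₂ = 1.5/EI and f₁₂ = f₂₁ = 0.75/EI.
Compatibility — zero rotation at each built-in end:
  1.5 M_A + 0.75 M_B = 14.26
  0.75 M_A + 1.5 M_B = 21.38
Solving the pair gives M_A = 3.168 kN·m and M_B = 12.67 kN·m (hogging).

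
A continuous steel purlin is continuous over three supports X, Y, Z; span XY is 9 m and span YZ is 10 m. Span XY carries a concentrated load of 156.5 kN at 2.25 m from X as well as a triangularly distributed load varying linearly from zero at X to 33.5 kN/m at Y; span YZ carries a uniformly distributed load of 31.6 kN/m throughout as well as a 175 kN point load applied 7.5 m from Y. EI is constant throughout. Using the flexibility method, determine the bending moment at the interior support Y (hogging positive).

Take M_Y as the redundant. Released structure: two simple spans XY and YZ with a hinge at Y.
Rotations at Y on the released spans (each span's end-slope, ×1/EI):
  span XY: point load 156.5 at a = 2.25: Pab(L + a)/(6LEI) = 495.2/EI
  span XY: triangular load, peak 33.5: w₀L³/(45EI) = 542.7/EI
  span YZ: UDL 31.6: wL³/(24EI) = 1317/EI
  span YZ: point load 175 at a = 7.5: Pab(L + b)/(6LEI) = 683.6/EI
  relative rotation θ_0 = (1038 + 2000)/EI = 3038/EI
A unit hogging moment at Y produces rotation L₁/(3EI) + L₂/(3EI) = 6.333/EI.
Slope continuity at Y: θ_0 = M_Y·6.333/EI, so M_Y = 3038/6.333 = 479.7 kN·m (hogging).

M_Y = 479.7 kN·m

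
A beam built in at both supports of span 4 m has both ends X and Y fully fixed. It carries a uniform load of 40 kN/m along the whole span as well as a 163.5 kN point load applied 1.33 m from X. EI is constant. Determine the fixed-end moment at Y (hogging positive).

M_Y = 101.6 kN·m

Take the two fixed-end moments M_X, M_Y as redundants; the released structure is the simple span XY.
Simple-span end rotations at X and Y under the given loads:
  at X: UDL 40: wL³/(24EI) = 106.7/EI
  at Y: UDL 40: wL³/(24EI) = 106.7/EI
  at X: point load 163.5 at a = 1.33: Pab(L + b)/(6LEI) = 161.4/EI
  at Y: point load 163.5 at a = 1.33: Pab(L + a)/(6LEI) = 128.9/EI
  θ_X0 = 268/EI,  θ_Y0 = 235.6/EI
Flexibility coefficients: a unit moment at one end gives L/(3EI) there and L/(6EI) at the far end, so f₁₁ = f₂₂ = 1.333/EI and f₁₂ = f₂₁ = 0.6667/EI.
Compatibility — zero rotation at each built-in end:
  1.333 M_X + 0.6667 M_Y = 268
  0.6667 M_X + 1.333 M_Y = 235.6
Solving the pair gives M_X = 150.2 kN·m and M_Y = 101.6 kN·m (hogging).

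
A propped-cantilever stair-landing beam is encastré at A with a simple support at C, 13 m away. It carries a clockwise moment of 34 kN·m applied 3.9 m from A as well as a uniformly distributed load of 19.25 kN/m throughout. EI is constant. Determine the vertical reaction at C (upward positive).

R_C = 95.84 kN

Remove the prop at C; the released (primary) structure is a cantilever built in at A.
Deflection at C on the released cantilever, summing each load's contribution:
  clockwise couple 34 at a = 3.9: M₀a(2L − a)/(2EI) = 1465/EI
  UDL 19.25: wL⁴/(8EI) = 68725/EI
  δ_0 = 70190/EI
Flexibility coefficient — unit upward force at C: δ_{CC} = L³/(3EI) = 732.3/EI.
Compatibility at C: δ_0 − R_C·δ_{CC} = 0, so R_C = 70190/732.3 = 95.84 kN.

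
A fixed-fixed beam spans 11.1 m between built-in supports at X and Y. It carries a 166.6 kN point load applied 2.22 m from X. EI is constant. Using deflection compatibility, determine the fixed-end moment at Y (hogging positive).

Release both end moments; the primary structure is a simply-supported span XY with redundants M_X and M_Y.
On the primary (simply-supported) span, the end slopes from the loading are:
  at X: point load 166.6 at a = 2.22: Pab(L + b)/(6LEI) = 985.3/EI
  at Y: point load 166.6 at a = 2.22: Pab(L + a)/(6LEI) = 656.9/EI
  θ_X0 = 985.3/EI,  θ_Y0 = 656.9/EI
Flexibility coefficients: a unit moment at one end gives L/(3EI) there and L/(6EI) at the far end, so f₁₁ = f₂₂ = 3.7/EI and f₁₂ = f₂₁ = 1.85/EI.
Compatibility — zero rotation at each built-in end:
  3.7 M_X + 1.85 M_Y = 985.3
  1.85 M_X + 3.7 M_Y = 656.9
Solving the pair gives M_X = 236.7 kN·m and M_Y = 59.18 kN·m (hogging).

M_Y = 59.18 kN·m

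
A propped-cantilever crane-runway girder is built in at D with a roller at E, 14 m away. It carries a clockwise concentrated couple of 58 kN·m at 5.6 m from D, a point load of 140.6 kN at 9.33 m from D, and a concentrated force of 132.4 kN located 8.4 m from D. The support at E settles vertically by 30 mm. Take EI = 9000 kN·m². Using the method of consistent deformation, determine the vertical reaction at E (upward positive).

R_E = 133.7 kN

Release the roller at E. Primary structure: cantilever fixed at D.
Deflection at E on the released cantilever, summing each load's contribution:
  clockwise couple 58 at a = 5.6: M₀a(2L − a)/(2EI) = 3638/EI
  point load 140.6 at a = 9.33: Pa²(3L − a)/(6EI) = 66642/EI
  point load 132.4 at a = 8.4: Pa²(3L − a)/(6EI) = 52316/EI
  δ_0 = 122596/EI
Flexibility coefficient — unit upward force at E: δ_{EE} = L³/(3EI) = 914.7/EI.
With EI = 9000 kN·m²: δ_0 = 13.622 m and δ_{EE} = 0.10163 m/kN.
Compatibility — the beam at E must follow the support down by 0.03 m: δ_0 − R_E·δ_{EE} = 0.03, so R_E = (13.622 − 0.03)/0.10163 = 133.7 kN.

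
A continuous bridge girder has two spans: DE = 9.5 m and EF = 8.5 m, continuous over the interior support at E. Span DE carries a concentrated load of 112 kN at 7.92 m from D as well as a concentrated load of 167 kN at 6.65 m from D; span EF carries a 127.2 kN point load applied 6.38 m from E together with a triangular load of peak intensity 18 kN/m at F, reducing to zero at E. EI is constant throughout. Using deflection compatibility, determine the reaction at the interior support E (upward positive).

R_E = 338 kN

Take M_E as the redundant. Released structure: two simple spans DE and EF with a hinge at E.
Discontinuity in slope at E on the released structure — sum the simple-span end rotations:
  span DE: point load 112 at a = 7.92: Pab(L + a)/(6LEI) = 428.3/EI
  span DE: point load 167 at a = 6.65: Pab(L + a)/(6LEI) = 896.8/EI
  span EF: point load 127.2 at a = 6.38: Pab(L + b)/(6LEI) = 358.3/EI
  span EF: triangular load, peak 18: 7w₀L³/(360EI) = 214.9/EI
  relative rotation θ_0 = (1325 + 573.2)/EI = 1898/EI
A unit hogging moment at E produces rotation L₁/(3EI) + L₂/(3EI) = 6/EI.
Compatibility: M_E·(L₁+L₂)/(3EI) = θ_0, giving M_E = 316.4 kN·m (hogging).
Span DE, ΣM about D with M_E applied at E: R_E^{DE}·9.5 = 1998 + 316.4, so R_E^{DE} = 243.6 kN and R_D = 279 − 243.6 = 35.42 kN.
Span EF, ΣM about F: R_E^{EF}·8.5 = 486.4 + 316.4, so R_E^{EF} = 94.45 kN and R_F = 203.7 − 94.45 = 109.3 kN.
R_E = 243.6 + 94.45 = 338 kN.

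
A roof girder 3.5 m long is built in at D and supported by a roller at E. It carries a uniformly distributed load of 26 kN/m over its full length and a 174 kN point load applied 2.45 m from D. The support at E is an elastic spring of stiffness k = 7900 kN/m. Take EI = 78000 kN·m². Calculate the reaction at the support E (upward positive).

Release the roller at E. Primary structure: cantilever fixed at D.
Deflection at E on the released cantilever, summing each load's contribution:
  UDL 26: wL⁴/(8EI) = 487.7/EI
  point load 174 at a = 2.45: Pa²(3L − a)/(6EI) = 1401/EI
  δ_0 = 1889/EI
Flexibility coefficient — unit upward force at E: δ_{EE} = L³/(3EI) = 14.29/EI.
With EI = 78000 kN·m²: δ_0 = 0.024218 m and δ_{EE} = 0.000183 m/kN.
Compatibility — the spring shortens by R_E/k under the reaction it provides: δ_0 − R_E·δ_{EE} = R_E/k. With 1/k = 0.000127 m/kN, R_E = δ_0 / (δ_{EE} + 1/k) = 0.024218 / (0.000183 + 0.000127) = 78.17 kN.

R_E = 78.17 kN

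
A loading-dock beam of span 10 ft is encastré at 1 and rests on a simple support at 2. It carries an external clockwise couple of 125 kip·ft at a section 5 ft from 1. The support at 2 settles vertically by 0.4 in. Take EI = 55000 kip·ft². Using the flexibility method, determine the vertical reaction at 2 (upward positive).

Release the roller at 2. Primary structure: cantilever fixed at 1.
Free-end deflection of the primary structure under the applied loading (downward +):
  clockwise couple 125 at a = 5: M₀a(2L − a)/(2EI) = 4688/EI
Flexibility coefficient — unit upward force at 2: δ_{22} = L³/(3EI) = 333.3/EI.
With EI = 55000 kip·ft²: δ_0 = 0.085227 ft and δ_{22} = 0.006061 ft/kip.
Compatibility — the beam at 2 must follow the support down by 0.03333 ft: δ_0 − R_2·δ_{22} = 0.03333, so R_2 = (0.085227 − 0.03333)/0.006061 = 8.562 kip.

R_2 = 8.562 kip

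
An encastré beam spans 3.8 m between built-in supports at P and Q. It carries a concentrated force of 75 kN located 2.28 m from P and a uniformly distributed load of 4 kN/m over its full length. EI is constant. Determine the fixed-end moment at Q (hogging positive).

M_Q = 45.85 kN·m

Release both end moments; the primary structure is a simply-supported span PQ with redundants M_P and M_Q.
End rotations of the released simple span under the applied load (×1/EI):
  at P: point load 75 at a = 2.28: Pab(L + b)/(6LEI) = 60.65/EI
  at Q: point load 75 at a = 2.28: Pab(L + a)/(6LEI) = 69.31/EI
  at P: UDL 4: wL³/(24EI) = 9.145/EI
  at Q: UDL 4: wL³/(24EI) = 9.145/EI
  θ_P0 = 69.79/EI,  θ_Q0 = 78.46/EI
Flexibility coefficients: a unit moment at one end gives L/(3EI) there and L/(6EI) at the far end, so f₁₁ = f₂₂ = 1.267/EI and f₁₂ = f₂₁ = 0.6333/EI.
Compatibility — zero rotation at each built-in end:
  1.267 M_P + 0.6333 M_Q = 69.79
  0.6333 M_P + 1.267 M_Q = 78.46
Solving the pair gives M_P = 32.17 kN·m and M_Q = 45.85 kN·m (hogging).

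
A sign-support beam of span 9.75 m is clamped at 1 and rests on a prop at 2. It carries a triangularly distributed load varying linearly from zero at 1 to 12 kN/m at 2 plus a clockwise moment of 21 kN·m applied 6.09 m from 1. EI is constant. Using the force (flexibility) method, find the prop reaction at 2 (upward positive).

R_2 = 34.95 kN

Release the roller at 2. Primary structure: cantilever fixed at 1.
Free-end deflection of the primary structure under the applied loading (downward +):
  triangular load, peak 12 at the free end: 11w₀L⁴/(120EI) = 9941/EI
  clockwise couple 21 at a = 6.09: M₀a(2L − a)/(2EI) = 857.5/EI
  δ_0 = 10798/EI
Tip deflection under a unit load at 2: L³/(3EI) = 309/EI.
Compatibility at 2: δ_0 − R_2·δ_{22} = 0, so R_2 = 10798/309 = 34.95 kN.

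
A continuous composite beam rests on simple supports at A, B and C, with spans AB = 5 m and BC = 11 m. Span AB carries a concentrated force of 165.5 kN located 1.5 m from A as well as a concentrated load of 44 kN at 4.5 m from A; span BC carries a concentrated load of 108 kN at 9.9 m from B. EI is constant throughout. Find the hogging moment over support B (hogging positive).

M_B = 81.61 kN·m

Insert a hinge at B; M_B is the redundant, and each span becomes simply supported.
Rotations at B on the released spans (each span's end-slope, ×1/EI):
  span AB: point load 165.5 at a = 1.5: Pab(L + a)/(6LEI) = 188.3/EI
  span AB: point load 44 at a = 4.5: Pab(L + a)/(6LEI) = 31.35/EI
  span BC: point load 108 at a = 9.9: Pab(L + b)/(6LEI) = 215.6/EI
  relative rotation θ_0 = (219.6 + 215.6)/EI = 435.2/EI
A unit hogging moment at B produces rotation L₁/(3EI) + L₂/(3EI) = 5.333/EI.
Compatibility: M_B·(L₁+L₂)/(3EI) = θ_0, giving M_B = 81.61 kN·m (hogging).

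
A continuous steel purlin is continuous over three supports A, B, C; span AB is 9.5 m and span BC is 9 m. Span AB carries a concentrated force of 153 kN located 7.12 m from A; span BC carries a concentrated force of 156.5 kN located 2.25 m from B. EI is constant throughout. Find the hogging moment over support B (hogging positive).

Insert a hinge at B; M_B is the redundant, and each span becomes simply supported.
Rotations at B on the released spans (each span's end-slope, ×1/EI):
  span AB: point load 153 at a = 7.12: Pab(L + a)/(6LEI) = 756/EI
  span BC: point load 156.5 at a = 2.25: Pab(L + b)/(6LEI) = 693.2/EI
  relative rotation θ_0 = (756 + 693.2)/EI = 1449/EI
A unit hogging moment at B produces rotation L₁/(3EI) + L₂/(3EI) = 6.167/EI.
Compatibility: M_B·(L₁+L₂)/(3EI) = θ_0, giving M_B = 235 kN·m (hogging).

M_B = 235 kN·m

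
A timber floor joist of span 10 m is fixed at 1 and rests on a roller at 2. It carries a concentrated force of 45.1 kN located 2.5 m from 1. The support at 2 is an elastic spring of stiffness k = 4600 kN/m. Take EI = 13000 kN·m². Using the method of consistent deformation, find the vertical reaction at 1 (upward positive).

R_1 = 41.26 kN

Remove the prop at 2; the released (primary) structure is a cantilever built in at 1.
Deflection at 2 on the released cantilever, summing each load's contribution:
  point load 45.1 at a = 2.5: Pa²(3L − a)/(6EI) = 1292/EI
Tip deflection under a unit load at 2: L³/(3EI) = 333.3/EI.
With EI = 13000 kN·m²: δ_0 = 0.099379 m and δ_{22} = 0.025641 m/kN.
Compatibility — the spring shortens by R_2/k under the reaction it provides: δ_0 − R_2·δ_{22} = R_2/k. With 1/k = 0.000217 m/kN, R_2 = δ_0 / (δ_{22} + 1/k) = 0.099379 / (0.025641 + 0.000217) = 3.843 kN.
Vertical equilibrium: R_1 = ΣP − R_2 = 45.1 − 3.843 = 41.26 kN.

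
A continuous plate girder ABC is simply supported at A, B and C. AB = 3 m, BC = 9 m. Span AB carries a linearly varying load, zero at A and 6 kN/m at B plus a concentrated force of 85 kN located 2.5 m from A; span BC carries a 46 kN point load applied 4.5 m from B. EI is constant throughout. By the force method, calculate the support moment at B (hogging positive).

Insert a hinge at B; M_B is the redundant, and each span becomes simply supported.
End slopes at the hinge B, treating each span as simply supported:
  span AB: triangular load, peak 6: w₀L³/(45EI) = 3.6/EI
  span AB: point load 85 at a = 2.5: Pab(L + a)/(6LEI) = 32.47/EI
  span BC: point load 46 at a = 4.5: Pab(L + b)/(6LEI) = 232.9/EI
  relative rotation θ_0 = (36.07 + 232.9)/EI = 268.9/EI
A unit hogging moment at B produces rotation L₁/(3EI) + L₂/(3EI) = 4/EI.
Slope continuity at B: θ_0 = M_B·4/EI, so M_B = 268.9/4 = 67.24 kN·m (hogging).

M_B = 67.24 kN·m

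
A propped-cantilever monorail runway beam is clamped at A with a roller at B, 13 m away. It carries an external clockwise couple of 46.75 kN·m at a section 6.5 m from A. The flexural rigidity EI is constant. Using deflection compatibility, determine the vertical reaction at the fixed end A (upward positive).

Take the reaction at B as the redundant and release it; the primary structure is a cantilever fixed at A.
Deflection at B on the released cantilever, summing each load's contribution:
  clockwise couple 46.75 at a = 6.5: M₀a(2L − a)/(2EI) = 2963/EI
Tip deflection under a unit load at B: L³/(3EI) = 732.3/EI.
Compatibility at B: δ_0 − R_B·δ_{BB} = 0, so R_B = 2963/732.3 = 4.046 kN.
Vertical equilibrium: R_A = ΣP − R_B = 0 − 4.046 = -4.046 kN.

R_A = -4.046 kN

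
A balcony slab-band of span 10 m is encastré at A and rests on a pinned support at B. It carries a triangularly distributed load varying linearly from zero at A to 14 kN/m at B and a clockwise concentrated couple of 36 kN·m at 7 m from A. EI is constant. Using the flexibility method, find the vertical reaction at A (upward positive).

R_A = 26.59 kN

Remove the prop at B; the released (primary) structure is a cantilever built in at A.
Free-end deflection of the primary structure under the applied loading (downward +):
  triangular load, peak 14 at the free end: 11w₀L⁴/(120EI) = 12833/EI
  clockwise couple 36 at a = 7: M₀a(2L − a)/(2EI) = 1638/EI
  δ_0 = 14471/EI
Tip deflection under a unit load at B: L³/(3EI) = 333.3/EI.
Compatibility at B: δ_0 − R_B·δ_{BB} = 0, so R_B = 14471/333.3 = 43.41 kN.
Vertical equilibrium: R_A = ΣP − R_B = 70 − 43.41 = 26.59 kN.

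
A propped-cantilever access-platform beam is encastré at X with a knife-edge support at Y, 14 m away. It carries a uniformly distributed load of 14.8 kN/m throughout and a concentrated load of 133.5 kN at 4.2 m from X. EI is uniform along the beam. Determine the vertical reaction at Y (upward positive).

R_Y = 93.92 kN

Take the reaction at Y as the redundant and release it; the primary structure is a cantilever fixed at X.
Primary-structure tip deflection at Y by superposition:
  UDL 14.8: wL⁴/(8EI) = 71070/EI
  point load 133.5 at a = 4.2: Pa²(3L − a)/(6EI) = 14836/EI
  δ_0 = 85906/EI
Flexibility coefficient — unit upward force at Y: δ_{YY} = L³/(3EI) = 914.7/EI.
The prop prevents deflection at Y: R_Y = δ_0/δ_{YY} = 85906/914.7 = 93.92 kN.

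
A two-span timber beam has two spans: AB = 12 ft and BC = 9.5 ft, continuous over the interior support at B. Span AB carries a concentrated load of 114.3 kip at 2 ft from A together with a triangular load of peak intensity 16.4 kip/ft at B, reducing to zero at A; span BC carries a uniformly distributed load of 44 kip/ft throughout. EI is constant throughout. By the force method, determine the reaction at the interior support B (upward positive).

R_B = 363.3 kip

Release continuity at B by inserting a hinge; the redundant is the internal moment M_B. The primary structure is two simply-supported spans AB and BC.
Rotations at B on the released spans (each span's end-slope, ×1/EI):
  span AB: point load 114.3 at a = 2: Pab(L + a)/(6LEI) = 444.5/EI
  span AB: triangular load, peak 16.4: w₀L³/(45EI) = 629.8/EI
  span BC: UDL 44: wL³/(24EI) = 1572/EI
  relative rotation θ_0 = (1074 + 1572)/EI = 2646/EI
A unit hogging moment at B produces rotation L₁/(3EI) + L₂/(3EI) = 7.167/EI.
Slope continuity at B: θ_0 = M_B·7.167/EI, so M_B = 2646/7.167 = 369.2 kip·ft (hogging).
Span AB, ΣM about A with M_B applied at B: R_B^{AB}·12 = 1016 + 369.2, so R_B^{AB} = 115.4 kip and R_A = 212.7 − 115.4 = 97.28 kip.
Span BC, ΣM about C: R_B^{BC}·9.5 = 1986 + 369.2, so R_B^{BC} = 247.9 kip and R_C = 418 − 247.9 = 170.1 kip.
R_B = 115.4 + 247.9 = 363.3 kip.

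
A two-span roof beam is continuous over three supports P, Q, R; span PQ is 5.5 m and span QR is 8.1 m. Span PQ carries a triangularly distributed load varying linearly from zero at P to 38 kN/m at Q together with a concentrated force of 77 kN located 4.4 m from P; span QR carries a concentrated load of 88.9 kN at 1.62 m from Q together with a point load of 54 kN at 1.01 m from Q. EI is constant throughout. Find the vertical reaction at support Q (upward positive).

R_Q = 293.6 kN

Take M_Q as the redundant. Released structure: two simple spans PQ and QR with a hinge at Q.
Rotations at Q on the released spans (each span's end-slope, ×1/EI):
  span PQ: triangular load, peak 38: w₀L³/(45EI) = 140.5/EI
  span PQ: point load 77 at a = 4.4: Pab(L + a)/(6LEI) = 111.8/EI
  span QR: point load 88.9 at a = 1.62: Pab(L + b)/(6LEI) = 280/EI
  span QR: point load 54 at a = 1.01: Pab(L + b)/(6LEI) = 120.9/EI
  relative rotation θ_0 = (252.3 + 400.8)/EI = 653.1/EI
A unit hogging moment at Q produces rotation L₁/(3EI) + L₂/(3EI) = 4.533/EI.
Compatibility: M_Q·(L₁+L₂)/(3EI) = θ_0, giving M_Q = 144.1 kN·m (hogging).
Span PQ, ΣM about P with M_Q applied at Q: R_Q^{PQ}·5.5 = 722 + 144.1, so R_Q^{PQ} = 157.5 kN and R_P = 181.5 − 157.5 = 24.04 kN.
Span QR, ΣM about R: R_Q^{QR}·8.1 = 958.9 + 144.1, so R_Q^{QR} = 136.2 kN and R_R = 142.9 − 136.2 = 6.727 kN.
R_Q = 157.5 + 136.2 = 293.6 kN.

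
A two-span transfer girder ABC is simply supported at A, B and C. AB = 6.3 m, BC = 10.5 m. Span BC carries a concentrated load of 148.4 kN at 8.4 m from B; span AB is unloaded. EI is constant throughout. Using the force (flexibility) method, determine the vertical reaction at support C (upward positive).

R_C = 109.8 kN

Insert a hinge at B; M_B is the redundant, and each span becomes simply supported.
Discontinuity in slope at B on the released structure — sum the simple-span end rotations:
  span BC: point load 148.4 at a = 8.4: Pab(L + b)/(6LEI) = 523.6/EI
  relative rotation θ_0 = (0 + 523.6)/EI = 523.6/EI
A unit hogging moment at B produces rotation L₁/(3EI) + L₂/(3EI) = 5.6/EI.
Slope continuity at B: θ_0 = M_B·5.6/EI, so M_B = 523.6/5.6 = 93.49 kN·m (hogging).
Span BC, ΣM about C: R_B^{BC}·10.5 = 311.6 + 93.49, so R_B^{BC} = 38.58 kN and R_C = 148.4 − 38.58 = 109.8 kN.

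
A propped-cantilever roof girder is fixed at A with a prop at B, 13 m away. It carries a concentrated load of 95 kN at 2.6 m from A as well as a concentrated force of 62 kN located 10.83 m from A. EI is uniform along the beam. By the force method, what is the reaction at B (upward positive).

Take the reaction at B as the redundant and release it; the primary structure is a cantilever fixed at A.
Primary-structure tip deflection at B by superposition:
  point load 95 at a = 2.6: Pa²(3L − a)/(6EI) = 3896/EI
  point load 62 at a = 10.83: Pa²(3L − a)/(6EI) = 34142/EI
  δ_0 = 38038/EI
Tip deflection under a unit load at B: L³/(3EI) = 732.3/EI.
Compatibility at B: δ_0 − R_B·δ_{BB} = 0, so R_B = 38038/732.3 = 51.94 kN.

R_B = 51.94 kN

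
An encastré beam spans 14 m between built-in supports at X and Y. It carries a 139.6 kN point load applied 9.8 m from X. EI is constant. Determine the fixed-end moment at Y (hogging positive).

M_Y = 287.3 kN·m

Release both end moments; the primary structure is a simply-supported span XY with redundants M_X and M_Y.
On the primary (simply-supported) span, the end slopes from the loading are:
  at X: point load 139.6 at a = 9.8: Pab(L + b)/(6LEI) = 1245/EI
  at Y: point load 139.6 at a = 9.8: Pab(L + a)/(6LEI) = 1628/EI
  θ_X0 = 1245/EI,  θ_Y0 = 1628/EI
Flexibility coefficients: a unit moment at one end gives L/(3EI) there and L/(6EI) at the far end, so f₁₁ = f₂₂ = 4.667/EI and f₁₂ = f₂₁ = 2.333/EI.
Compatibility — zero rotation at each built-in end:
  4.667 M_X + 2.333 M_Y = 1245
  2.333 M_X + 4.667 M_Y = 1628
Solving the pair gives M_X = 123.1 kN·m and M_Y = 287.3 kN·m (hogging).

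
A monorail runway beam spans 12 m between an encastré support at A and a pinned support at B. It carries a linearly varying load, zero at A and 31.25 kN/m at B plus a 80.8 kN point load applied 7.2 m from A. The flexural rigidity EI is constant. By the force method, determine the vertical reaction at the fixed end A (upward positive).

Choose R_B as the redundant. The primary structure is the cantilever fixed at A.
Deflection at B on the released cantilever, summing each load's contribution:
  triangular load, peak 31.25 at the free end: 11w₀L⁴/(120EI) = 59400/EI
  point load 80.8 at a = 7.2: Pa²(3L − a)/(6EI) = 20106/EI
  δ_0 = 79506/EI
Flexibility coefficient — unit upward force at B: δ_{BB} = L³/(3EI) = 576/EI.
Compatibility at B: δ_0 − R_B·δ_{BB} = 0, so R_B = 79506/576 = 138 kN.
Vertical equilibrium: R_A = ΣP − R_B = 268.3 − 138 = 130.3 kN.

R_A = 130.3 kN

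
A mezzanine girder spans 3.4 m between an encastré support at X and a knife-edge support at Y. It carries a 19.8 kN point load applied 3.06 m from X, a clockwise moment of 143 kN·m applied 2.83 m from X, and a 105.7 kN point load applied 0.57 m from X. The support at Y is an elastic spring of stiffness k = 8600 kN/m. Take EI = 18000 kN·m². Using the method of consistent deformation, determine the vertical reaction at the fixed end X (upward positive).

Choose R_Y as the redundant. The primary structure is the cantilever fixed at X.
Primary-structure tip deflection at Y by superposition:
  point load 19.8 at a = 3.06: Pa²(3L − a)/(6EI) = 220.6/EI
  clockwise couple 143 at a = 2.83: M₀a(2L − a)/(2EI) = 803.3/EI
  point load 105.7 at a = 0.57: Pa²(3L − a)/(6EI) = 55.12/EI
  δ_0 = 1079/EI
Flexibility coefficient — unit upward force at Y: δ_{YY} = L³/(3EI) = 13.1/EI.
With EI = 18000 kN·m²: δ_0 = 0.059947 m and δ_{YY} = 0.000728 m/kN.
Compatibility — the spring shortens by R_Y/k under the reaction it provides: δ_0 − R_Y·δ_{YY} = R_Y/k. With 1/k = 0.000116 m/kN, R_Y = δ_0 / (δ_{YY} + 1/k) = 0.059947 / (0.000728 + 0.000116) = 71.02 kN.
Vertical equilibrium: R_X = ΣP − R_Y = 125.5 − 71.02 = 54.48 kN.

R_X = 54.48 kN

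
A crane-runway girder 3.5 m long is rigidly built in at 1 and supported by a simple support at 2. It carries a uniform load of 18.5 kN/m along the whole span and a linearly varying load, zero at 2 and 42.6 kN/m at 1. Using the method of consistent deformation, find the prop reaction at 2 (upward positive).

R_2 = 39.19 kN

Take the reaction at 2 as the redundant and release it; the primary structure is a cantilever fixed at 1.
Deflection at 2 on the released cantilever, summing each load's contribution:
  UDL 18.5: wL⁴/(8EI) = 347/EI
  triangular load, peak 42.6 at the fixed end: w₀L⁴/(30EI) = 213.1/EI
  δ_0 = 560.1/EI
Flexibility coefficient — unit upward force at 2: δ_{22} = L³/(3EI) = 14.29/EI.
Compatibility at 2: δ_0 − R_2·δ_{22} = 0, so R_2 = 560.1/14.29 = 39.19 kN.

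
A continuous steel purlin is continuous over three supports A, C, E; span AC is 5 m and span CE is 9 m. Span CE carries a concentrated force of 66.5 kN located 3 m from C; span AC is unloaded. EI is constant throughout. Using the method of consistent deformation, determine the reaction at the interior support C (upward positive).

Release continuity at C by inserting a hinge; the redundant is the internal moment M_C. The primary structure is two simply-supported spans AC and CE.
End slopes at the hinge C, treating each span as simply supported:
  span CE: point load 66.5 at a = 3: Pab(L + b)/(6LEI) = 332.5/EI
  relative rotation θ_0 = (0 + 332.5)/EI = 332.5/EI
A unit hogging moment at C produces rotation L₁/(3EI) + L₂/(3EI) = 4.667/EI.
Slope continuity at C: θ_0 = M_C·4.667/EI, so M_C = 332.5/4.667 = 71.25 kN·m (hogging).
Span AC, ΣM about A with M_C applied at C: R_C^{AC}·5 = 0 + 71.25, so R_C^{AC} = 14.25 kN and R_A = 0 − 14.25 = -14.25 kN.
Span CE, ΣM about E: R_C^{CE}·9 = 399 + 71.25, so R_C^{CE} = 52.25 kN and R_E = 66.5 − 52.25 = 14.25 kN.
R_C = 14.25 + 52.25 = 66.5 kN.

R_C = 66.5 kN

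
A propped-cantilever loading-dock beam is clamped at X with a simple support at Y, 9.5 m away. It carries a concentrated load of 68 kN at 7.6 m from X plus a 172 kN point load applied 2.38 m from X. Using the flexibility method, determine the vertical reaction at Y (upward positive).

Release the roller at Y. Primary structure: cantilever fixed at X.
Primary-structure tip deflection at Y by superposition:
  point load 68 at a = 7.6: Pa²(3L − a)/(6EI) = 13681/EI
  point load 172 at a = 2.38: Pa²(3L − a)/(6EI) = 4241/EI
  δ_0 = 17923/EI
Flexibility coefficient — unit upward force at Y: δ_{YY} = L³/(3EI) = 285.8/EI.
The prop prevents deflection at Y: R_Y = δ_0/δ_{YY} = 17923/285.8 = 62.71 kN.

R_Y = 62.71 kN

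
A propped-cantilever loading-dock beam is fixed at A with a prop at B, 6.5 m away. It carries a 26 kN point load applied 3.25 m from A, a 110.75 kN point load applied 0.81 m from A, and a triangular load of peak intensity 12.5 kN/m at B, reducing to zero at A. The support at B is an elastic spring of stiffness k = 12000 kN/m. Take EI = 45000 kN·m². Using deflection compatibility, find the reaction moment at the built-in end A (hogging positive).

Remove the prop at B; the released (primary) structure is a cantilever built in at A.
Downward deflection at the released point B due to the loads:
  point load 26 at a = 3.25: Pa²(3L − a)/(6EI) = 743.8/EI
  point load 110.75 at a = 0.81: Pa²(3L − a)/(6EI) = 226.3/EI
  triangular load, peak 12.5 at the free end: 11w₀L⁴/(120EI) = 2045/EI
  δ_0 = 3016/EI
Tip deflection under a unit load at B: L³/(3EI) = 91.54/EI.
With EI = 45000 kN·m²: δ_0 = 0.067011 m and δ_{BB} = 0.002034 m/kN.
Compatibility — the spring shortens by R_B/k under the reaction it provides: δ_0 − R_B·δ_{BB} = R_B/k. With 1/k = 0.000083 m/kN, R_B = δ_0 / (δ_{BB} + 1/k) = 0.067011 / (0.002034 + 0.000083) = 31.65 kN.
Moment equilibrium about A: M_A = Σ(load moments about A) − R_B·L = 350.2 − 31.65×6.5 = 144.6 kN·m.

M_A = 144.6 kN·m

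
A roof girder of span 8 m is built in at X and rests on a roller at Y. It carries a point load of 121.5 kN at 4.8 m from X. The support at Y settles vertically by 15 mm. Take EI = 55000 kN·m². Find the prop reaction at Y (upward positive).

R_Y = 47.65 kN

Take the reaction at Y as the redundant and release it; the primary structure is a cantilever fixed at X.
Free-end deflection of the primary structure under the applied loading (downward +):
  point load 121.5 at a = 4.8: Pa²(3L − a)/(6EI) = 8958/EI
Tip deflection under a unit load at Y: L³/(3EI) = 170.7/EI.
With EI = 55000 kN·m²: δ_0 = 0.16287 m and δ_{YY} = 0.003103 m/kN.
Compatibility — the beam at Y must follow the support down by 0.015 m: δ_0 − R_Y·δ_{YY} = 0.015, so R_Y = (0.16287 − 0.015)/0.003103 = 47.65 kN.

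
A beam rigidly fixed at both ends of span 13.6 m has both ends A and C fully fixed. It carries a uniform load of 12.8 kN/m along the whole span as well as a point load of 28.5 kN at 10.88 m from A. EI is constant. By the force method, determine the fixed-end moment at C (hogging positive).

Release both end moments; the primary structure is a simply-supported span AC with redundants M_A and M_C.
Simple-span end rotations at A and C under the given loads:
  at A: UDL 12.8: wL³/(24EI) = 1342/EI
  at C: UDL 12.8: wL³/(24EI) = 1342/EI
  at A: point load 28.5 at a = 10.88: Pab(L + b)/(6LEI) = 168.7/EI
  at C: point load 28.5 at a = 10.88: Pab(L + a)/(6LEI) = 253/EI
  θ_A0 = 1510/EI,  θ_C0 = 1595/EI
Flexibility coefficients: a unit moment at one end gives L/(3EI) there and L/(6EI) at the far end, so f₁₁ = f₂₂ = 4.533/EI and f₁₂ = f₂₁ = 2.267/EI.
Compatibility — zero rotation at each built-in end:
  4.533 M_A + 2.267 M_C = 1510
  2.267 M_A + 4.533 M_C = 1595
Solving the pair gives M_A = 209.7 kN·m and M_C = 246.9 kN·m (hogging).

M_C = 246.9 kN·m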